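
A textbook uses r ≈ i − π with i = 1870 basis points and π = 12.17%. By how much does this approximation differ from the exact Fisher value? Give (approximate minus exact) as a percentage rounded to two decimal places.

0.71%

Approximate: r ≈ 18.700% − 12.170% = 6.5300%
Exact: (1 + 0.1870)/(1 + 0.1217) − 1 = 5.8215%
Error = 6.5300% − 5.8215% = 0.7085% → 0.71%.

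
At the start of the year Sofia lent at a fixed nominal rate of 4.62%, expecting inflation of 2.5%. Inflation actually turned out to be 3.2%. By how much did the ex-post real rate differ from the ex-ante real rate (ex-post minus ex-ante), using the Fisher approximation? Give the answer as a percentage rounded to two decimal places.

-0.70%

Ex-ante: 4.62% − 2.5% = 2.120%
Ex-post: 4.62% − 3.2% = 1.420%
Difference (ex-post − ex-ante) = -0.7000% → -0.70%.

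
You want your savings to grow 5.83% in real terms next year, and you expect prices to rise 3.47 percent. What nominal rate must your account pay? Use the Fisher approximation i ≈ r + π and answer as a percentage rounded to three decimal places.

i ≈ r + π = 5.83% + 3.47% = 9.300%.

9.300%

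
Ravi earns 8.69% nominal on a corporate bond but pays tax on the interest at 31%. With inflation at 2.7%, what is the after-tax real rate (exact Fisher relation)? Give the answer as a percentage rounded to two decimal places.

3.21%

After-tax nominal return = 8.69% × (1 − 0.31) = 5.9961%.
1 + r = 1.059961 / 1.02700 = 1.032094
After-tax real rate = 1.032094 − 1 → 3.21%.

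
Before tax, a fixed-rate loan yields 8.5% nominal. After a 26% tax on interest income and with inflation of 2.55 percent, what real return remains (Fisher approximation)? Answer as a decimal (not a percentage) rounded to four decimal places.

After-tax nominal return = 8.5% × (1 − 0.26) = 6.2900%.
r ≈ 6.2900% − 2.55% → 0.0374.

0.0374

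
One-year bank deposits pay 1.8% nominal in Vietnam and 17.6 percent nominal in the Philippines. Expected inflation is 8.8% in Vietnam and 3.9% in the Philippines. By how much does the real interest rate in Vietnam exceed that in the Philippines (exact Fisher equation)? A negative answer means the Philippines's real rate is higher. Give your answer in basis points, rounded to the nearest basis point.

-1962 basis points

Vietnam: (1 + 0.0180)/(1 + 0.0880) − 1 = -6.4338%
The Philippines: (1 + 0.1760)/(1 + 0.0390) − 1 = 13.1858%
Differential = -6.4338% − 13.1858% = -19.6196% → -1962 basis points.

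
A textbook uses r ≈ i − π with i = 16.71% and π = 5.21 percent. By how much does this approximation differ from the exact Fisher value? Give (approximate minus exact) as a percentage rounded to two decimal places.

Approximate: r ≈ 16.710% − 5.210% = 11.5000%
Exact: (1 + 0.1671)/(1 + 0.0521) − 1 = 10.9305%
Error = 11.5000% − 10.9305% = 0.5695% → 0.57%.

0.57%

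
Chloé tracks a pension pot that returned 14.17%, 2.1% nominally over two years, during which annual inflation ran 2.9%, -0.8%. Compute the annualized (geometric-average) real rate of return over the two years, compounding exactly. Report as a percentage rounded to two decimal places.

6.86%

Nominal growth factor = 1.1417 × 1.0210 = 1.16567570
Price-level growth factor = 1.0290 × 0.9920 = 1.02076800
Real growth factor = 1.16567570 / 1.02076800 = 1.14195949
Annualized real rate = 1.14195949^(1/2) − 1 = 6.8625% → 6.86%.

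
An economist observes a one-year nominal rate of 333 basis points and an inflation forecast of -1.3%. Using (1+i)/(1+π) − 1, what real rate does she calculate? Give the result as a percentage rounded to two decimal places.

4.69%

By the Fisher relation, 1 + r = (1 + i)/(1 + π).
1 + r = 1.03330 / 0.98700 = 1.046910
r = 1.046910 − 1 = 4.6910%, i.e. 4.69%.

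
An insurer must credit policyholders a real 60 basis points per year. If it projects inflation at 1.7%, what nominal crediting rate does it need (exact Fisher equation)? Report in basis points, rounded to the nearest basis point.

231 basis points

(1 + i) = (1 + r)(1 + π) = 1.00600 × 1.01700 = 1.023102
i = 1.023102 − 1, so the required nominal rate is 231 basis points.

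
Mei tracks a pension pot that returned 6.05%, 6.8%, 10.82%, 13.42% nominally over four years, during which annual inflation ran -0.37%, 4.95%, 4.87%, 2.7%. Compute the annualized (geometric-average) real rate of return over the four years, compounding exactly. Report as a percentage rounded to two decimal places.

6.03%

Nominal growth factor = 1.0605 × 1.0680 × 1.1082 × 1.1342 = 1.42360569
Price-level growth factor = 0.9963 × 1.0495 × 1.0487 × 1.0270 = 1.12614493
Real growth factor = 1.42360569 / 1.12614493 = 1.26414075
Annualized real rate = 1.26414075^(1/4) − 1 = 6.0349% → 6.03%.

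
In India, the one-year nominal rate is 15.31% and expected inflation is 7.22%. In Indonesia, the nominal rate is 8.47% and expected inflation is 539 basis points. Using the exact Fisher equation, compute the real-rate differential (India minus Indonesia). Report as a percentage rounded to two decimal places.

India: (1 + 0.1531)/(1 + 0.0722) − 1 = 7.5452%
Indonesia: (1 + 0.0847)/(1 + 0.0539) − 1 = 2.9225%
Differential = 7.5452% − 2.9225% = 4.6228% → 4.62%.

4.62%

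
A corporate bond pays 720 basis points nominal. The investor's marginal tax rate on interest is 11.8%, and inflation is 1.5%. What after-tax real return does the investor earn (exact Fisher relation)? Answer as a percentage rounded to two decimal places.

After-tax nominal return = 7.2% × (1 − 0.118) = 6.3504%.
1 + r = 1.063504 / 1.01500 = 1.047787
After-tax real rate = 1.047787 − 1 → 4.78%.

4.78%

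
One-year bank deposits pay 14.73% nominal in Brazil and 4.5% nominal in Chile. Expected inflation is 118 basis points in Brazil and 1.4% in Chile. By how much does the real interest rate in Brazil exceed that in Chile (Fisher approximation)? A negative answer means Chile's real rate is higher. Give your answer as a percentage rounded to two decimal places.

10.45%

Brazil: 14.73% − 1.18% = 13.550%
Chile: 4.5% − 1.4% = 3.100%
Differential = 10.450% → 10.45%.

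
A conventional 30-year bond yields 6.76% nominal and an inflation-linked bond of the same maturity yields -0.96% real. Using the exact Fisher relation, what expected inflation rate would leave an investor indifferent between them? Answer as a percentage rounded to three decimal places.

7.795%

(1 + π) = (1 + i)/(1 + r) = 1.06760 / 0.99040 = 1.077948
Break-even inflation = 1.077948 − 1 → 7.795%.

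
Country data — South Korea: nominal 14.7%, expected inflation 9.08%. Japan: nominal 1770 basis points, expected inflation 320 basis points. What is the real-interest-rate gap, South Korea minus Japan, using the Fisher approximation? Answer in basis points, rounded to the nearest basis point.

South Korea: 14.7% − 9.08% = 5.620%
Japan: 17.7% − 3.2% = 14.500%
Differential = -8.880% → -888 basis points.

-888 basis points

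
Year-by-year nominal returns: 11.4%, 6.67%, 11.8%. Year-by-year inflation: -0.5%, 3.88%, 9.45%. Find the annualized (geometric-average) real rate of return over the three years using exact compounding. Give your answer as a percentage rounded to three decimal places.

Compound the nominal returns: 1.1140 × 1.0667 × 1.1180 = 1.32852365.
Compound inflation: 0.9950 × 1.0388 × 1.0945 = 1.13128177.
Deflate: 1.32852365 / 1.13128177 = 1.17435257.
Annualized real rate = 1.17435257^(1/3) − 1 = 5.5033% → 5.503%.

5.503%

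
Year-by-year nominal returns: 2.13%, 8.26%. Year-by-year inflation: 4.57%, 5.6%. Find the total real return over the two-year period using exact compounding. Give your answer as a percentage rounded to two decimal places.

Nominal growth factor = 1.0213 × 1.0826 = 1.105659
Price-level growth factor = 1.0457 × 1.0560 = 1.104259
Real growth factor = 1.105659 / 1.104259 = 1.001268
Total real return = 1.001268 − 1 → 0.13%.

0.13%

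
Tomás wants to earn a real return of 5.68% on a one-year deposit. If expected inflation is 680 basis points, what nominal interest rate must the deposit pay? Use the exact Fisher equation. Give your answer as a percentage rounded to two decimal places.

12.87%

(1 + i) = (1 + r)(1 + π) = 1.05680 × 1.06800 = 1.1286624
i = 1.1286624 − 1, so the required nominal rate is 12.87%.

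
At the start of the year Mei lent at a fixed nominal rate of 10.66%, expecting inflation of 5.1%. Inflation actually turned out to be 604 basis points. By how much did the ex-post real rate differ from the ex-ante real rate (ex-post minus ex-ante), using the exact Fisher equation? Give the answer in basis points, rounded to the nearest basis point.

Ex-ante: (1 + 0.1066)/(1 + 0.0510) − 1 = 5.2902%
Ex-post: (1 + 0.1066)/(1 + 0.0604) − 1 = 4.3568%
Difference (ex-post − ex-ante) = -0.9334% → -93 basis points.

-93 basis points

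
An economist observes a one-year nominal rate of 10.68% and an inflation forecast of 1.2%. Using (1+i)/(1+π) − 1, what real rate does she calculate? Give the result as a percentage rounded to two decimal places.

By the Fisher identity, 1 + r = (1 + i)/(1 + π).
1 + r = 1.10680 / 1.01200 = 1.093676
r = 1.093676 − 1 = 9.3676%, i.e. 9.37%.

9.37%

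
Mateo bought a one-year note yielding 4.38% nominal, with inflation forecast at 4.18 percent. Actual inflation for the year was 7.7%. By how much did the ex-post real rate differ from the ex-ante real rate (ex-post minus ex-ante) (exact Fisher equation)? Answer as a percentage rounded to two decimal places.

Ex-ante: (1 + 0.0438)/(1 + 0.0418) − 1 = 0.1920%
Ex-post: (1 + 0.0438)/(1 + 0.0770) − 1 = -3.0826%
Difference (ex-post − ex-ante) = -3.2746% → -3.27%.

-3.27%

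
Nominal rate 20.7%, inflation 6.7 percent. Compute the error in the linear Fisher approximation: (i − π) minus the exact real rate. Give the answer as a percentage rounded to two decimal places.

0.88%

Approximate: r ≈ 20.700% − 6.700% = 14.0000%
Exact: (1 + 0.2070)/(1 + 0.0670) − 1 = 13.1209%
Error = 14.0000% − 13.1209% = 0.8791% → 0.88%.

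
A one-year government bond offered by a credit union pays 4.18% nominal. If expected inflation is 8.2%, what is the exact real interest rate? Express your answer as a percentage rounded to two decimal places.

1 + r = 1.04180 / 1.08200 = 0.962847
r = 0.962847 − 1 = -3.7153%, i.e. -3.72%.

-3.72%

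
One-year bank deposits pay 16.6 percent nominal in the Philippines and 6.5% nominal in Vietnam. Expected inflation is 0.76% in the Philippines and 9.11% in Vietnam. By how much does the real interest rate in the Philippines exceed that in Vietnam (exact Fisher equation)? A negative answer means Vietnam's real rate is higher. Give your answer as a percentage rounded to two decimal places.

18.11%

The Philippines: (1 + 0.1660)/(1 + 0.0076) − 1 = 15.7205%
Vietnam: (1 + 0.0650)/(1 + 0.0911) − 1 = -2.3921%
Differential = 15.7205% − (-2.3921%) = 18.1126% → 18.11%.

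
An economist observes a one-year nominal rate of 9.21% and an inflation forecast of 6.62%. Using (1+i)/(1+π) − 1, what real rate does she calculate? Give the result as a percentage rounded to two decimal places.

1 + r = 1.09210 / 1.06620 = 1.024292
r = 1.024292 − 1 = 2.4292%, i.e. 2.43%.

2.43%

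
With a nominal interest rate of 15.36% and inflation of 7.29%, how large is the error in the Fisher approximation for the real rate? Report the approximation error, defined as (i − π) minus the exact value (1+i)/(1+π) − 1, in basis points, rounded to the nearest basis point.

55 basis points

Approximate: r ≈ 15.360% − 7.290% = 8.0700%
Exact: (1 + 0.1536)/(1 + 0.0729) − 1 = 7.5217%
Error = 8.0700% − 7.5217% = 0.5483% → 55 basis points.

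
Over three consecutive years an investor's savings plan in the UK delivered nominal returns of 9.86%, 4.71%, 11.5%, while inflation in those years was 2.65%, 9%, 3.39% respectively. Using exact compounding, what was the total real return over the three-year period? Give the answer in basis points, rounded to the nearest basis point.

Compound the nominal returns: 1.0986 × 1.0471 × 1.1150 = 1.282634.
Compound inflation: 1.0265 × 1.0900 × 1.0339 = 1.156815.
Deflate: 1.282634 / 1.156815 = 1.108763.
Total real return = 1.108763 − 1 → 1088 basis points.

1088 basis points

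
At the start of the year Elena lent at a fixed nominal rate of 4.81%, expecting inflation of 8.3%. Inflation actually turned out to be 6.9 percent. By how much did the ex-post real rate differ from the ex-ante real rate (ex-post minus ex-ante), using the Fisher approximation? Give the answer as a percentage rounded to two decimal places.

Ex-ante: 4.81% − 8.3% = -3.490%
Ex-post: 4.81% − 6.9% = -2.090%
Difference (ex-post − ex-ante) = 1.4000% → 1.40%.

1.40%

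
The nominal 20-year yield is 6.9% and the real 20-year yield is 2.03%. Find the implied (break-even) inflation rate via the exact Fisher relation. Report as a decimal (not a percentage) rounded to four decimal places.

0.0477

(1 + π) = (1 + i)/(1 + r) = 1.06900 / 1.02030 = 1.047731
Break-even inflation = 1.047731 − 1 → 0.0477.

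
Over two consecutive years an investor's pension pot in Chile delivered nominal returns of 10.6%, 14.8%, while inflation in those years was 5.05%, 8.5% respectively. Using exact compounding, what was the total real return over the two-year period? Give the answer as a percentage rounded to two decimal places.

11.40%

Nominal growth factor = 1.1060 × 1.1480 = 1.269688
Price-level growth factor = 1.0505 × 1.0850 = 1.139793
Real growth factor = 1.269688 / 1.139793 = 1.113964
Total real return = 1.113964 − 1 → 11.40%.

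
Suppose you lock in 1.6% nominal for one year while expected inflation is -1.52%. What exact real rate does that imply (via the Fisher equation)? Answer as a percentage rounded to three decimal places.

3.168%

By the Fisher equation, 1 + r = (1 + i)/(1 + π).
1 + r = 1.01600 / 0.98480 = 1.031682
r = 1.031682 − 1 = 3.1682%, i.e. 3.168%.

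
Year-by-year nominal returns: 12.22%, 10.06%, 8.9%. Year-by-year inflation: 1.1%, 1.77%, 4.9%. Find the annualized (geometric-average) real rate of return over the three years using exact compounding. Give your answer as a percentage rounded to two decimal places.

7.61%

Nominal growth factor = 1.1222 × 1.1006 × 1.0890 = 1.34501663
Price-level growth factor = 1.0110 × 1.0177 × 1.0490 = 1.07931054
Real growth factor = 1.34501663 / 1.07931054 = 1.24618131
Annualized real rate = 1.24618131^(1/3) − 1 = 7.6119% → 7.61%.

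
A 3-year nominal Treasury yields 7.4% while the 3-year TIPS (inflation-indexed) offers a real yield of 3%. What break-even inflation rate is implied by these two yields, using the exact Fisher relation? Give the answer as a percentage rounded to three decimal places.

4.272%

(1 + π) = (1 + i)/(1 + r) = 1.07400 / 1.03000 = 1.042718
Break-even inflation = 1.042718 − 1 → 4.272%.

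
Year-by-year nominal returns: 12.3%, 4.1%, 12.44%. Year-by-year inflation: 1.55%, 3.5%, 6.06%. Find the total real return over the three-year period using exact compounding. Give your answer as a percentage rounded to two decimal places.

Compound the nominal returns: 1.1230 × 1.0410 × 1.1244 = 1.314472.
Compound inflation: 1.0155 × 1.0350 × 1.0606 = 1.114736.
Deflate: 1.314472 / 1.114736 = 1.179178.
Total real return = 1.179178 − 1 → 17.92%.

17.92%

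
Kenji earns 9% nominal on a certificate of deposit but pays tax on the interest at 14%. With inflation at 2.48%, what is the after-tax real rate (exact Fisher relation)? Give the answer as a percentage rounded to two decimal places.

After-tax nominal return = 9% × (1 − 0.14) = 7.7400%.
1 + r = 1.07740 / 1.02480 = 1.051327
After-tax real rate = 1.051327 − 1 → 5.13%.

5.13%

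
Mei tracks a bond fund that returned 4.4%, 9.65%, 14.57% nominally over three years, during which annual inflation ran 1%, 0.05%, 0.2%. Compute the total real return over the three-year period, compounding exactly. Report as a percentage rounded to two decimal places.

29.53%

Compound the nominal returns: 1.0440 × 1.0965 × 1.1457 = 1.311535.
Compound inflation: 1.0100 × 1.0005 × 1.0020 = 1.012526.
Deflate: 1.311535 / 1.012526 = 1.295310.
Total real return = 1.295310 − 1 → 29.53%.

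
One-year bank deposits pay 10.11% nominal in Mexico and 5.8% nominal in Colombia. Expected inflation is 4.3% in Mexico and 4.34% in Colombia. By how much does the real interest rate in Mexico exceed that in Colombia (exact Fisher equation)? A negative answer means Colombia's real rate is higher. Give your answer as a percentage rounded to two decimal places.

4.17%

Mexico: (1 + 0.1011)/(1 + 0.0430) − 1 = 5.5705%
Colombia: (1 + 0.0580)/(1 + 0.0434) − 1 = 1.3993%
Differential = 5.5705% − 1.3993% = 4.1712% → 4.17%.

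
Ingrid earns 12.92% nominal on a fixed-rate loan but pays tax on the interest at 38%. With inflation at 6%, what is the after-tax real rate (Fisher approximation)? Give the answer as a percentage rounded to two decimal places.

After-tax nominal return = 12.92% × (1 − 0.38) = 8.0104%.
r ≈ 8.0104% − 6% → 2.01%.

2.01%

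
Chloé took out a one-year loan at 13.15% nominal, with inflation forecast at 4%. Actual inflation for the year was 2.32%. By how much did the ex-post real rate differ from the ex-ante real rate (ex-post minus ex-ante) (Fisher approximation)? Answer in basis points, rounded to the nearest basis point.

168 basis points

Ex-ante: 13.15% − 4% = 9.150%
Ex-post: 13.15% − 2.32% = 10.830%
Difference (ex-post − ex-ante) = 1.6800% → 168 basis points.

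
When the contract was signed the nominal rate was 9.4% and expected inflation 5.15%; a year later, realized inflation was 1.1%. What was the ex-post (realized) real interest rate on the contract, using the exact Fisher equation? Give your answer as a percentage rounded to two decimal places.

Ex-post: (1 + 0.0940)/(1 + 0.0110) − 1 = 8.2097%
So the realized real rate is 8.21%.

8.21%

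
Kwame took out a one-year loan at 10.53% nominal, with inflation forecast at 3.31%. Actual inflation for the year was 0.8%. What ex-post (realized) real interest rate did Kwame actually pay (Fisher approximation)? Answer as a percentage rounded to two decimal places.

Ex-post: 10.53% − 0.8% = 9.730%
So the realized real rate is 9.73%.

9.73%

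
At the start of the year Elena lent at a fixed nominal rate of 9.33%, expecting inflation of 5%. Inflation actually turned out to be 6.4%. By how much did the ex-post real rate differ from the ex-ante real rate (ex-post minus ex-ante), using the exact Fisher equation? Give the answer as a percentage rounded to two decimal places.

Ex-ante: (1 + 0.0933)/(1 + 0.0500) − 1 = 4.1238%
Ex-post: (1 + 0.0933)/(1 + 0.0640) − 1 = 2.7538%
Difference (ex-post − ex-ante) = -1.3701% → -1.37%.

-1.37%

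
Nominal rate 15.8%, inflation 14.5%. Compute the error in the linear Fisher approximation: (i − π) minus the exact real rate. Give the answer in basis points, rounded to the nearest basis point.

Approximate: r ≈ 15.800% − 14.500% = 1.3000%
Exact: (1 + 0.1580)/(1 + 0.1450) − 1 = 1.1354%
Error = 1.3000% − 1.1354% = 0.1646% → 16 basis points.

16 basis points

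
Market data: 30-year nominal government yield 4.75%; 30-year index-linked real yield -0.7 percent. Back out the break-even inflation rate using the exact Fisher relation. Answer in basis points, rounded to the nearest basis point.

549 basis points

(1 + π) = (1 + i)/(1 + r) = 1.04750 / 0.99300 = 1.054884
Break-even inflation = 1.054884 − 1 → 549 basis points.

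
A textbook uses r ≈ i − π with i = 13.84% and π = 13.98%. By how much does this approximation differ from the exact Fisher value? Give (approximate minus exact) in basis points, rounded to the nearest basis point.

Approximate: r ≈ 13.840% − 13.980% = -0.1400%
Exact: (1 + 0.1384)/(1 + 0.1398) − 1 = -0.1228%
Error = -0.1400% − (-0.1228%) = -0.0172% → -2 basis points.

-2 basis points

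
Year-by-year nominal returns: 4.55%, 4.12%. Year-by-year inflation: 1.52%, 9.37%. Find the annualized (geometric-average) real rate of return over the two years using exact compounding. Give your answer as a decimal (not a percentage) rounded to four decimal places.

-0.0098

Nominal growth factor = 1.0455 × 1.0412 = 1.08857460
Price-level growth factor = 1.0152 × 1.0937 = 1.11032424
Real growth factor = 1.08857460 / 1.11032424 = 0.98041145
Annualized real rate = 0.98041145^(1/2) − 1 = -0.9843% → -0.0098.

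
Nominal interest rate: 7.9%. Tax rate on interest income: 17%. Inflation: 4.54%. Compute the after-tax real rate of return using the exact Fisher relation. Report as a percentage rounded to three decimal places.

1.929%

After-tax nominal return = 7.9% × (1 − 0.17) = 6.5570%.
1 + r = 1.06557 / 1.04540 = 1.019294
After-tax real rate = 1.019294 − 1 → 1.929%.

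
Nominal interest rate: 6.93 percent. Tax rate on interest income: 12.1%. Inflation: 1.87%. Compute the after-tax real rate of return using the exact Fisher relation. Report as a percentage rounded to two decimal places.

After-tax nominal return = 6.93% × (1 − 0.121) = 6.09147%.
1 + r = 1.0609147 / 1.01870 = 1.041440
After-tax real rate = 1.041440 − 1 → 4.14%.

4.14%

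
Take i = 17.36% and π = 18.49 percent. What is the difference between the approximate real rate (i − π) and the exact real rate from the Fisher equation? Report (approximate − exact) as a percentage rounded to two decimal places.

-0.18%

Approximate: r ≈ 17.360% − 18.490% = -1.1300%
Exact: (1 + 0.1736)/(1 + 0.1849) − 1 = -0.9537%
Error = -1.1300% − (-0.9537%) = -0.1763% → -0.18%.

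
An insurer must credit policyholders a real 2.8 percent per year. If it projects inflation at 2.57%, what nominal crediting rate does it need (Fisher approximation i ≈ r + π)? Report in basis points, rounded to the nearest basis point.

537 basis points

i ≈ r + π = 2.8% + 2.57% = 537 basis points.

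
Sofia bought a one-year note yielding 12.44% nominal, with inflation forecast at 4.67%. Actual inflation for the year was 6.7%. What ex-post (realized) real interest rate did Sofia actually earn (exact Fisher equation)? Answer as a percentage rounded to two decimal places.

5.38%

Ex-post: (1 + 0.1244)/(1 + 0.0670) − 1 = 5.3796%
So the realized real rate is 5.38%.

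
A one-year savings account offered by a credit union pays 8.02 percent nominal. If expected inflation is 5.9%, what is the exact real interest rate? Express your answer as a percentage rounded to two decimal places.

2.00%

By the Fisher relation, 1 + r = (1 + i)/(1 + π).
1 + r = 1.08020 / 1.05900 = 1.020019
r = 1.020019 − 1 = 2.0019%, i.e. 2.00%.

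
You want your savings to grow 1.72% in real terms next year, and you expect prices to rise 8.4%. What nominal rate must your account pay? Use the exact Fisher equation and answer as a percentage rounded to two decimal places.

10.26%

(1 + i) = (1 + r)(1 + π) = 1.01720 × 1.08400 = 1.1026448
i = 1.1026448 − 1, so the required nominal rate is 10.26%.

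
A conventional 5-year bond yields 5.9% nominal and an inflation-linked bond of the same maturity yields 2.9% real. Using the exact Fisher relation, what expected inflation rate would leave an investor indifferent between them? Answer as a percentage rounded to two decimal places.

(1 + π) = (1 + i)/(1 + r) = 1.05900 / 1.02900 = 1.029155
Break-even inflation = 1.029155 − 1 → 2.92%.

2.92%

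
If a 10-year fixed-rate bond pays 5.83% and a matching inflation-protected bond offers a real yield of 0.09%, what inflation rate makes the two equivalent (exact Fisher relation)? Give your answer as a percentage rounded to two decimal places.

5.73%

(1 + π) = (1 + i)/(1 + r) = 1.05830 / 1.00090 = 1.057348
Break-even inflation = 1.057348 − 1 → 5.73%.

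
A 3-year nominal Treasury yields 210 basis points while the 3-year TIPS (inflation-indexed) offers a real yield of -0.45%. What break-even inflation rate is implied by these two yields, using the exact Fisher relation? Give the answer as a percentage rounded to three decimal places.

2.562%

(1 + π) = (1 + i)/(1 + r) = 1.02100 / 0.99550 = 1.0256153
Break-even inflation = 1.0256153 − 1 → 2.562%.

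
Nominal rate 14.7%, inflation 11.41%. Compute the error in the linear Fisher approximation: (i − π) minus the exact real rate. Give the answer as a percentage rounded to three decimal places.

Approximate: r ≈ 14.700% − 11.410% = 3.2900%
Exact: (1 + 0.1470)/(1 + 0.1141) − 1 = 2.9531%
Error = 3.2900% − 2.9531% = 0.3369% → 0.337%.

0.337%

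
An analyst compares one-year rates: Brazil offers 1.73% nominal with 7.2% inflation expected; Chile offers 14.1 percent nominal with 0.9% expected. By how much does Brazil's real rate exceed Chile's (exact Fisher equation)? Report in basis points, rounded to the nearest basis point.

-1818 basis points

Brazil: (1 + 0.0173)/(1 + 0.0720) − 1 = -5.1026%
Chile: (1 + 0.1410)/(1 + 0.0090) − 1 = 13.0823%
Differential = -5.1026% − 13.0823% = -18.1849% → -1818 basis points.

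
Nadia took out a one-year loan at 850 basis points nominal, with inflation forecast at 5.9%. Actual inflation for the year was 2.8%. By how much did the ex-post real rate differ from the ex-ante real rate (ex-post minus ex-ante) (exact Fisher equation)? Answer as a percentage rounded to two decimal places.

Ex-ante: (1 + 0.0850)/(1 + 0.0590) − 1 = 2.4551%
Ex-post: (1 + 0.0850)/(1 + 0.0280) − 1 = 5.5447%
Difference (ex-post − ex-ante) = 3.0896% → 3.09%.

3.09%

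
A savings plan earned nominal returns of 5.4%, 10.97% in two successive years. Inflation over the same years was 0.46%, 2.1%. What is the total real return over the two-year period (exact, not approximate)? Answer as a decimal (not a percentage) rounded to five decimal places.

0.14032

Compound the nominal returns: 1.0540 × 1.1097 = 1.169624.
Compound inflation: 1.0046 × 1.0210 = 1.025697.
Deflate: 1.169624 / 1.025697 = 1.140321.
Total real return = 1.140321 − 1 → 0.14032.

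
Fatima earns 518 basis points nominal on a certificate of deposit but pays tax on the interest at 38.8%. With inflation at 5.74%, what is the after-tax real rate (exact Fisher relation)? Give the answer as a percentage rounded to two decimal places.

-2.43%

After-tax nominal return = 5.18% × (1 − 0.388) = 3.17016%.
1 + r = 1.0317016 / 1.05740 = 0.975697
After-tax real rate = 0.975697 − 1 → -2.43%.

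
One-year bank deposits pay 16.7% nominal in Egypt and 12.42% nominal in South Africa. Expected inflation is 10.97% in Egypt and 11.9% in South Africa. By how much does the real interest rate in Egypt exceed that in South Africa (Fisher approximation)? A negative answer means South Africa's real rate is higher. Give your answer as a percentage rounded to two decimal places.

Egypt: 16.7% − 10.97% = 5.730%
South Africa: 12.42% − 11.9% = 0.520%
Differential = 5.210% → 5.21%.

5.21%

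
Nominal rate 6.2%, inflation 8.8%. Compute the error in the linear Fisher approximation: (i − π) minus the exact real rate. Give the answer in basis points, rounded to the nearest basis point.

Approximate: r ≈ 6.200% − 8.800% = -2.6000%
Exact: (1 + 0.0620)/(1 + 0.0880) − 1 = -2.3897%
Error = -2.6000% − (-2.3897%) = -0.2103% → -21 basis points.

-21 basis points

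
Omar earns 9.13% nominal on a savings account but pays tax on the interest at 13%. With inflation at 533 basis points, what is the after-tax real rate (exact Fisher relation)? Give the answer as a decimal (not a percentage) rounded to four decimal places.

0.0248

After-tax nominal return = 9.13% × (1 − 0.13) = 7.9431%.
1 + r = 1.079431 / 1.05330 = 1.024809
After-tax real rate = 1.024809 − 1 → 0.0248.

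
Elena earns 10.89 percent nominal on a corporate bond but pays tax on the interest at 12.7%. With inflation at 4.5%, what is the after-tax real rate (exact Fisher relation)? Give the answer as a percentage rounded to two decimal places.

After-tax nominal return = 10.89% × (1 − 0.127) = 9.50697%.
1 + r = 1.0950697 / 1.04500 = 1.047914
After-tax real rate = 1.047914 − 1 → 4.79%.

4.79%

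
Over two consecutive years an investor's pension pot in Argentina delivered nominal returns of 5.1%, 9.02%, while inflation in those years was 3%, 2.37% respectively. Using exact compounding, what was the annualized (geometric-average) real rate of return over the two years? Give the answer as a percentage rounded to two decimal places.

4.24%

Compound the nominal returns: 1.0510 × 1.0902 = 1.14580020.
Compound inflation: 1.0300 × 1.0237 = 1.05441100.
Deflate: 1.14580020 / 1.05441100 = 1.08667322.
Annualized real rate = 1.08667322^(1/2) − 1 = 4.2436% → 4.24%.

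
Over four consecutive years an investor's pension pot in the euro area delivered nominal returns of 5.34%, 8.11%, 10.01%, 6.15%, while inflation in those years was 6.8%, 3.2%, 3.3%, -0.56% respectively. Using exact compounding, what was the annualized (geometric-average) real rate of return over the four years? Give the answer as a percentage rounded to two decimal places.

4.11%

Compound the nominal returns: 1.0534 × 1.0811 × 1.1001 × 1.0615 = 1.32987660.
Compound inflation: 1.0680 × 1.0320 × 1.0330 × 0.9944 = 1.13217194.
Deflate: 1.32987660 / 1.13217194 = 1.17462424.
Annualized real rate = 1.17462424^(1/4) − 1 = 4.1058% → 4.11%.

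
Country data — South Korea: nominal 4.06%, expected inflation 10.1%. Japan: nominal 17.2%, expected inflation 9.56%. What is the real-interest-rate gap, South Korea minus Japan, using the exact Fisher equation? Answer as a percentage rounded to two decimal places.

South Korea: (1 + 0.0406)/(1 + 0.1010) − 1 = -5.4859%
Japan: (1 + 0.1720)/(1 + 0.0956) − 1 = 6.9733%
Differential = -5.4859% − 6.9733% = -12.4593% → -12.46%.

-12.46%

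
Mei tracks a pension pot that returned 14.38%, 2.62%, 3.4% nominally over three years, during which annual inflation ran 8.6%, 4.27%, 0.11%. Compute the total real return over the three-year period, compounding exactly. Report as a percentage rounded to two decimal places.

7.06%

Nominal growth factor = 1.1438 × 1.0262 × 1.0340 = 1.213676
Price-level growth factor = 1.0860 × 1.0427 × 1.0011 = 1.133618
Real growth factor = 1.213676 / 1.133618 = 1.070622
Total real return = 1.070622 − 1 → 7.06%.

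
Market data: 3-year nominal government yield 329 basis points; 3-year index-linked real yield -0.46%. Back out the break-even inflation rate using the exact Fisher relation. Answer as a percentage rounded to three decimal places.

(1 + π) = (1 + i)/(1 + r) = 1.03290 / 0.99540 = 1.037673
Break-even inflation = 1.037673 − 1 → 3.767%.

3.767%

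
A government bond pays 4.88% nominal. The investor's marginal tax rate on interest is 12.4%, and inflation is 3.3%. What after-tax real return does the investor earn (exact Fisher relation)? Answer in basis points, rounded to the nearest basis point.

After-tax nominal return = 4.88% × (1 − 0.124) = 4.27488%.
1 + r = 1.0427488 / 1.03300 = 1.009437
After-tax real rate = 1.009437 − 1 → 94 basis points.

94 basis points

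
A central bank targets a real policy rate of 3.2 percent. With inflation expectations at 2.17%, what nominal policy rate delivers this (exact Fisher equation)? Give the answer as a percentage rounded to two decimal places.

5.44%

(1 + i) = (1 + r)(1 + π) = 1.03200 × 1.02170 = 1.0543944
i = 1.0543944 − 1, so the required nominal rate is 5.44%.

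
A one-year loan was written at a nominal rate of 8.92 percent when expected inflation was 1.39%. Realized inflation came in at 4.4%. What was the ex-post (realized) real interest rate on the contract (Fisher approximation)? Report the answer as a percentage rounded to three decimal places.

4.520%

Ex-post: 8.92% − 4.4% = 4.520%
So the realized real rate is 4.520%.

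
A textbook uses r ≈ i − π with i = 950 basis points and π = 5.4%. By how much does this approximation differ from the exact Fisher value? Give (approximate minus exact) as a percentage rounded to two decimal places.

0.21%

Approximate: r ≈ 9.500% − 5.400% = 4.1000%
Exact: (1 + 0.0950)/(1 + 0.0540) − 1 = 3.8899%
Error = 4.1000% − 3.8899% = 0.2101% → 0.21%.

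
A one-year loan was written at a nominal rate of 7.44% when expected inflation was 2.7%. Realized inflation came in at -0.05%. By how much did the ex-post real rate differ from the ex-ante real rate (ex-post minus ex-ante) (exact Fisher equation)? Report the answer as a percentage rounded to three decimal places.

2.878%

Ex-ante: (1 + 0.0744)/(1 + 0.0270) − 1 = 4.6154%
Ex-post: (1 + 0.0744)/(1 − 0.0005) − 1 = 7.4937%
Difference (ex-post − ex-ante) = 2.8784% → 2.878%.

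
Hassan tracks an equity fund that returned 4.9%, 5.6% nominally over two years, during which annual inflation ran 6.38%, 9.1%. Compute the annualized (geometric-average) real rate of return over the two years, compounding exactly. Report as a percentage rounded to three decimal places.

-2.304%

Nominal growth factor = 1.0490 × 1.0560 = 1.10774400
Price-level growth factor = 1.0638 × 1.0910 = 1.16060580
Real growth factor = 1.10774400 / 1.16060580 = 0.95445327
Annualized real rate = 0.95445327^(1/2) − 1 = -2.3039% → -2.304%.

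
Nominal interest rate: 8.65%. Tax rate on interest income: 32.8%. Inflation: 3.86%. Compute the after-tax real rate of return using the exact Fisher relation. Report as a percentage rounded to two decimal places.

After-tax nominal return = 8.65% × (1 − 0.328) = 5.8128%.
1 + r = 1.058128 / 1.03860 = 1.018802
After-tax real rate = 1.018802 − 1 → 1.88%.

1.88%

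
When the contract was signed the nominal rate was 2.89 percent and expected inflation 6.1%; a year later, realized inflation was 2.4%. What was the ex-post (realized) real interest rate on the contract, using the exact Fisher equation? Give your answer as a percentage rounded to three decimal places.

Ex-post: (1 + 0.0289)/(1 + 0.0240) − 1 = 0.47852%
So the realized real rate is 0.479%.

0.479%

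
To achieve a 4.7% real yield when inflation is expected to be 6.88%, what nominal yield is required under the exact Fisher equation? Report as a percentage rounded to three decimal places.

(1 + i) = (1 + r)(1 + π) = 1.04700 × 1.06880 = 1.1190336
i = 1.1190336 − 1, so the required nominal rate is 11.903%.

11.903%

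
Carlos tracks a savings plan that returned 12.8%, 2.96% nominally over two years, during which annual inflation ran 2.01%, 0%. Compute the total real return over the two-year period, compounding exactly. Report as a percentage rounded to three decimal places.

Nominal growth factor = 1.1280 × 1.0296 = 1.1613888
Price-level growth factor = 1.0201 × 1.0000 = 1.0201000
Real growth factor = 1.1613888 / 1.0201000 = 1.1385049
Total real return = 1.1385049 − 1 → 13.850%.

13.850%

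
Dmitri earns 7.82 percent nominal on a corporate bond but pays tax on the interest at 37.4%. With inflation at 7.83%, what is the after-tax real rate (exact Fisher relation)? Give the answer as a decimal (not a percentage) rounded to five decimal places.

After-tax nominal return = 7.82% × (1 − 0.374) = 4.89532%.
1 + r = 1.0489532 / 1.07830 = 0.972784
After-tax real rate = 0.972784 − 1 → -0.02722.

-0.02722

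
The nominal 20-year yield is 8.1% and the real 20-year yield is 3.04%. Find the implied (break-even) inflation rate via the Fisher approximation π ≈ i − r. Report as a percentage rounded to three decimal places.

5.060%

π ≈ i − r = 8.1% − 3.04% → 5.060%.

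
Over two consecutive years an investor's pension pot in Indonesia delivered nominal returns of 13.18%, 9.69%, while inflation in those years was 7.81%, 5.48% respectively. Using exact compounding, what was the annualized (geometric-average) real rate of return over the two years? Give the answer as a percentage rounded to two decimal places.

4.48%

Nominal growth factor = 1.1318 × 1.0969 = 1.241471420
Price-level growth factor = 1.0781 × 1.0548 = 1.137179880
Real growth factor = 1.241471420 / 1.137179880 = 1.091710680
Annualized real rate = 1.091710680^(1/2) − 1 = 4.48496% → 4.48%.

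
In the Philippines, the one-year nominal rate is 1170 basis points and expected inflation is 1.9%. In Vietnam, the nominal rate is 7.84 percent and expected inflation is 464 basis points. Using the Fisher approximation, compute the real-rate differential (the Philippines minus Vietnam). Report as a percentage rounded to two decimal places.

6.60%

The Philippines: 11.7% − 1.9% = 9.800%
Vietnam: 7.84% − 4.64% = 3.200%
Differential = 6.600% → 6.60%.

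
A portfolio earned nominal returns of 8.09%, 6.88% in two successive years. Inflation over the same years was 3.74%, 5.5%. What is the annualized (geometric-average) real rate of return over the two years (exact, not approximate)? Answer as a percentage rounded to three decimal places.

2.740%

Compound the nominal returns: 1.0809 × 1.0688 = 1.155265920.
Compound inflation: 1.0374 × 1.0550 = 1.094457000.
Deflate: 1.155265920 / 1.094457000 = 1.055560812.
Annualized real rate = 1.055560812^(1/2) − 1 = 2.74049% → 2.740%.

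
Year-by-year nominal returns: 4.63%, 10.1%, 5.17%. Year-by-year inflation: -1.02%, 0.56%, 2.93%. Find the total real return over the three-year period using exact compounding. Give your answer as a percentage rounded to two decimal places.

Nominal growth factor = 1.0463 × 1.1010 × 1.0517 = 1.211533
Price-level growth factor = 0.9898 × 1.0056 × 1.0293 = 1.024506
Real growth factor = 1.211533 / 1.024506 = 1.182553
Total real return = 1.182553 − 1 → 18.26%.

18.26%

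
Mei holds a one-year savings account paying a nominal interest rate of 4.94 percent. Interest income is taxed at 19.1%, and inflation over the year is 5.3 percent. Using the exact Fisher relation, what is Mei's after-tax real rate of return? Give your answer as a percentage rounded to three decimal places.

-1.238%

After-tax nominal return = 4.94% × (1 − 0.191) = 3.99646%.
1 + r = 1.0399646 / 1.05300 = 0.987621
After-tax real rate = 0.987621 − 1 → -1.238%.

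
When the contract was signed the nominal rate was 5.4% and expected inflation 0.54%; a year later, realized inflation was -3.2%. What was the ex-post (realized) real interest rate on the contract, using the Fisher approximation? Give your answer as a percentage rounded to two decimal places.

Ex-post: 5.4% − (-3.2%) = 8.600%
So the realized real rate is 8.60%.

8.60%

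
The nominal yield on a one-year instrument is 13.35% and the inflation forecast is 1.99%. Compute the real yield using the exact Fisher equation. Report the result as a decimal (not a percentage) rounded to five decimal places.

1 + r = 1.13350 / 1.01990 = 1.111383
r = 1.111383 − 1 = 11.1383%, i.e. 0.11138.

0.11138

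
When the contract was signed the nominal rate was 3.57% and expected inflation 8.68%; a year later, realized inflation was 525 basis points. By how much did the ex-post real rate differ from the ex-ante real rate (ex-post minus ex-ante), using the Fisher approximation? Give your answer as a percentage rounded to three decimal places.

Ex-ante: 3.57% − 8.68% = -5.110%
Ex-post: 3.57% − 5.25% = -1.680%
Difference (ex-post − ex-ante) = 3.4300% → 3.430%.

3.430%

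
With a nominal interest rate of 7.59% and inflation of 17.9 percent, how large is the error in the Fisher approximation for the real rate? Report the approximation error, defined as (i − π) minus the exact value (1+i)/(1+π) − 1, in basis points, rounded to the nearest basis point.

Approximate: r ≈ 7.590% − 17.900% = -10.3100%
Exact: (1 + 0.0759)/(1 + 0.1790) − 1 = -8.7447%
Error = -10.3100% − (-8.7447%) = -1.5653% → -157 basis points.

-157 basis points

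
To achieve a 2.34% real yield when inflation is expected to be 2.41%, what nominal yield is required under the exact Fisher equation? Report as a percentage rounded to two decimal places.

4.81%

(1 + i) = (1 + r)(1 + π) = 1.02340 × 1.02410 = 1.04806394
i = 1.04806394 − 1, so the required nominal rate is 4.81%.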